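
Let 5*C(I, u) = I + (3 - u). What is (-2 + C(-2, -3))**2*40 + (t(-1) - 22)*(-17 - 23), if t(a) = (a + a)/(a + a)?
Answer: 4488/5 ≈ 897.60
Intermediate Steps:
C(I, u) = 3/5 - u/5 + I/5 (C(I, u) = (I + (3 - u))/5 = (3 + I - u)/5 = 3/5 - u/5 + I/5)
t(a) = 1 (t(a) = (2*a)/((2*a)) = (2*a)*(1/(2*a)) = 1)
(-2 + C(-2, -3))**2*40 + (t(-1) - 22)*(-17 - 23) = (-2 + (3/5 - 1/5*(-3) + (1/5)*(-2)))**2*40 + (1 - 22)*(-17 - 23) = (-2 + (3/5 + 3/5 - 2/5))**2*40 - 21*(-40) = (-2 + 4/5)**2*40 + 840 = (-6/5)**2*40 + 840 = (36/25)*40 + 840 = 288/5 + 840 = 4488/5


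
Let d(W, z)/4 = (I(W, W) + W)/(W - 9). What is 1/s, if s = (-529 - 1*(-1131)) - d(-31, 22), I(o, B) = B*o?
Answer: 1/695 ≈ 0.0014388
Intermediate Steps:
d(W, z) = 4*(W + W**2)/(-9 + W) (d(W, z) = 4*((W*W + W)/(W - 9)) = 4*((W**2 + W)/(-9 + W)) = 4*((W + W**2)/(-9 + W)) = 4*(W + W**2)/(-9 + W))
s = 695 (s = (-529 - 1*(-1131)) - 4*(-31)*(1 - 31)/(-9 - 31) = (-529 + 1131) - 4*(-31)*(-30)/(-40) = 602 - 4*(-31)*(-1)*(-30)/40 = 602 - 1*(-93) = 602 + 93 = 695)
1/s = 1/695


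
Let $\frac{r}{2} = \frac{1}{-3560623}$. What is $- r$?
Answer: $\frac{2}{3560623} \approx 5.617 \cdot 10^{-7}$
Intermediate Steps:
$r = - \frac{2}{3560623}$ ($r = \frac{2}{-3560623} = 2 \left(- \frac{1}{3560623}\right) = - \frac{2}{3560623} \approx -5.617 \cdot 10^{-7}$)
$- r = \left(-1\right) \left(- \frac{2}{3560623}\right) = \frac{2}{3560623}$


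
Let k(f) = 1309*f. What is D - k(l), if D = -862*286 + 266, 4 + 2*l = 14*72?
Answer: -903384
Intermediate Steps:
l = 502 (l = -2 + (14*72)/2 = -2 + (½)*1008 = -2 + 504 = 502)
D = -246266 (D = -246532 + 266 = -246266)
D - k(l) = -246266 - 1309*502 = -246266 - 1*657118 = -246266 - 657118 = -903384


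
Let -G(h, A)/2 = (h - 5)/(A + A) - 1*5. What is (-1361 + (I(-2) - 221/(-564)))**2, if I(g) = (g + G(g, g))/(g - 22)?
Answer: 9424623702025/5089536 ≈ 1.8518e+6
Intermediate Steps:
G(h, A) = 10 - (-5 + h)/A (G(h, A) = -2*((h - 5)/(A + A) - 1*5) = -2*((-5 + h)/((2*A)) - 5) = -2*((-5 + h)*(1/(2*A)) - 5) = -2*((-5 + h)/(2*A) - 5) = -2*(-5 + (-5 + h)/(2*A)) = 10 - (-5 + h)/A)
I(g) = (g + (5 + 9*g)/g)/(-22 + g) (I(g) = (g + (5 - g + 10*g)/g)/(g - 22) = (g + (5 + 9*g)/g)/(-22 + g))
(-1361 + (I(-2) - 221/(-564)))**2 = (-1361 + ((5 + (-2)**2 + 9*(-2))/((-2)*(-22 - 2)) - 221/(-564)))**2 = (-1361 + (-1/2*(5 + 4 - 18)/(-24) - 221*(-1/564)))**2 = (-1361 + (-1/2*(-1/24)*(-9) + 221/564))**2 = (-1361 + (-3/16 + 221/564))**2 = (-1361 + 461/2256)**2 = (-3069955/2256)**2 = 9424623702025/5089536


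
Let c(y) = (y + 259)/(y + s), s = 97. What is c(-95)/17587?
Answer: 82/17587 ≈ 0.0046625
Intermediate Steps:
c(y) = (259 + y)/(97 + y) (c(y) = (y + 259)/(y + 97) = (259 + y)/(97 + y))
c(-95)/17587 = ((259 - 95)/(97 - 95))/17587 = (164/2)*(1/17587) = ((½)*164)*(1/17587) = 82*(1/17587) = 82/17587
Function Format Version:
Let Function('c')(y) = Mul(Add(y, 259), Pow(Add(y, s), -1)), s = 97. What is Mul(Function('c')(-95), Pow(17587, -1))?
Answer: Rational(82, 17587) ≈ 0.0046625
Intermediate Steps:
Function('c')(y) = Mul(Pow(Add(97, y), -1), Add(259, y)) (Function('c')(y) = Mul(Add(y, 259), Pow(Add(y, 97), -1)) = Mul(Add(259, y), Pow(Add(97, y), -1)) = Mul(Pow(Add(97, y), -1), Add(259, y)))
Mul(Function('c')(-95), Pow(17587, -1)) = Mul(Mul(Pow(Add(97, -95), -1), Add(259, -95)), Pow(17587, -1)) = Mul(Mul(Pow(2, -1), 164), Rational(1, 17587)) = Mul(Mul(Rational(1, 2), 164), Rational(1, 17587)) = Mul(82, Rational(1, 17587)) = Rational(82, 17587)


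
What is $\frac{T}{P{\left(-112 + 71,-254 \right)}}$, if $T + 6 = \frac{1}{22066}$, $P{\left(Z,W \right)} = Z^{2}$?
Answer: $- \frac{132395}{37092946} \approx -0.0035693$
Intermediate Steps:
$T = - \frac{132395}{22066}$ ($T = -6 + \frac{1}{22066} = - \frac{132395}{22066} \approx -6.0$)
$\frac{T}{P{\left(-112 + 71,-254 \right)}} = - \frac{132395}{22066 \left(-112 + 71\right)^{2}} = - \frac{132395}{22066 \left(-41\right)^{2}} = - \frac{132395}{22066 \cdot 1681} = \left(- \frac{132395}{22066}\right) \frac{1}{1681} = - \frac{132395}{37092946}$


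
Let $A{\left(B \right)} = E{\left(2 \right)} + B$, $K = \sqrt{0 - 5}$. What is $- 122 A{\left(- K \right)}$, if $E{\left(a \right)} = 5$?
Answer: $-610 + 122 i \sqrt{5} \approx -610.0 + 272.8 i$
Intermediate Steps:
$K = i \sqrt{5}$ ($K = \sqrt{-5} = i \sqrt{5} \approx 2.2361 i$)
$A{\left(B \right)} = 5 + B$
$- 122 A{\left(- K \right)} = - 122 \left(5 - i \sqrt{5}\right) = -610 + 122 i \sqrt{5}$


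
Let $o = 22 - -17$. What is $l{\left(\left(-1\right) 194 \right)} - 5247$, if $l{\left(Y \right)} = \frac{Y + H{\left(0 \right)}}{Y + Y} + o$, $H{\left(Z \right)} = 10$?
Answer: $- \frac{505130}{97} \approx -5207.5$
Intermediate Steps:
$o = 39$ ($o = 22 + 17 = 39$)
$l{\left(Y \right)} = 39 + \frac{10 + Y}{2 Y}$ ($l{\left(Y \right)} = \frac{Y + 10}{Y + Y} + 39 = \frac{10 + Y}{2 Y} + 39 = 39 + \frac{10 + Y}{2 Y}$)
$l{\left(\left(-1\right) 194 \right)} - 5247 = \left(\frac{79}{2} + \frac{5}{\left(-1\right) 194}\right) - 5247 = \left(\frac{79}{2} + \frac{5}{-194}\right) - 5247 = \left(\frac{79}{2} + 5 \left(- \frac{1}{194}\right)\right) - 5247 = \left(\frac{79}{2} - \frac{5}{194}\right) - 5247 = \frac{3829}{97} - 5247 = - \frac{505130}{97}$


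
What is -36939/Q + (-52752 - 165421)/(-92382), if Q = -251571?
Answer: 19432832827/7746877374 ≈ 2.5085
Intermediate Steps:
-36939/Q + (-52752 - 165421)/(-92382) = -36939/(-251571) + (-52752 - 165421)/(-92382) = -36939*(-1/251571) - 218173*(-1/92382) = 12313/83857 + 218173/92382 = 19432832827/7746877374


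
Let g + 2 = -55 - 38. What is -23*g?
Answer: 2185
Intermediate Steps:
g = -95 (g = -2 + (-55 - 38) = -2 - 93 = -95)
-23*g = -23*(-95) = 2185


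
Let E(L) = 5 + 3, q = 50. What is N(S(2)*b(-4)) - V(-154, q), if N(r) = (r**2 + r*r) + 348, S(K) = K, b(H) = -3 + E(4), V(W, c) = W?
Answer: 702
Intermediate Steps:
E(L) = 8
b(H) = 5 (b(H) = -3 + 8 = 5)
N(r) = 348 + 2*r**2 (N(r) = (r**2 + r**2) + 348 = 2*r**2 + 348 = 348 + 2*r**2)
N(S(2)*b(-4)) - V(-154, q) = (348 + 2*(2*5)**2) - 1*(-154) = (348 + 2*10**2) + 154 = (348 + 2*100) + 154 = (348 + 200) + 154 = 548 + 154 = 702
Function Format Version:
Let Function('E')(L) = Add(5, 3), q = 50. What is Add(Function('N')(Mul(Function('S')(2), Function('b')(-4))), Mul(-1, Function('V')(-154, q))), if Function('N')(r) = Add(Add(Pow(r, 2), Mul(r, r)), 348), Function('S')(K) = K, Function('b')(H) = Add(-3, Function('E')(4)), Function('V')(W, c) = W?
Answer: 702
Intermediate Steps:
Function('E')(L) = 8
Function('b')(H) = 5 (Function('b')(H) = Add(-3, 8) = 5)
Function('N')(r) = Add(348, Mul(2, Pow(r, 2))) (Function('N')(r) = Add(Add(Pow(r, 2), Pow(r, 2)), 348) = Add(Mul(2, Pow(r, 2)), 348) = Add(348, Mul(2, Pow(r, 2))))
Add(Function('N')(Mul(Function('S')(2), Function('b')(-4))), Mul(-1, Function('V')(-154, q))) = Add(Add(348, Mul(2, Pow(Mul(2, 5), 2))), Mul(-1, -154)) = Add(Add(348, Mul(2, Pow(10, 2))), 154) = Add(Add(348, Mul(2, 100)), 154) = Add(Add(348, 200), 154) = Add(548, 154) = 702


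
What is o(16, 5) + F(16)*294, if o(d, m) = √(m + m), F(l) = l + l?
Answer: 9408 + √10 ≈ 9411.2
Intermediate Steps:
F(l) = 2*l
o(d, m) = √2*√m (o(d, m) = √(2*m) = √2*√m)
o(16, 5) + F(16)*294 = √2*√5 + (2*16)*294 = √10 + 32*294 = √10 + 9408 = 9408 + √10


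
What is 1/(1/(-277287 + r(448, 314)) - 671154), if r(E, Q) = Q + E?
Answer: -276525/185590859851 ≈ -1.4900e-6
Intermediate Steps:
r(E, Q) = E + Q
1/(1/(-277287 + r(448, 314)) - 671154) = 1/(1/(-277287 + (448 + 314)) - 671154) = 1/(1/(-277287 + 762) - 671154) = 1/(1/(-276525) - 671154) = 1/(-1/276525 - 671154) = 1/(-185590859851/276525) = -276525/185590859851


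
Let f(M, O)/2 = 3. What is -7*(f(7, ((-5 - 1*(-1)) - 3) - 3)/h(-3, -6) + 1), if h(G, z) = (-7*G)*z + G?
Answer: -287/43 ≈ -6.6744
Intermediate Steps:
h(G, z) = G - 7*G*z (h(G, z) = -7*G*z + G = G - 7*G*z)
f(M, O) = 6 (f(M, O) = 2*3 = 6)
-7*(f(7, ((-5 - 1*(-1)) - 3) - 3)/h(-3, -6) + 1) = -7*(6/((-3*(1 - 7*(-6)))) + 1) = -7*(6/((-3*(1 + 42))) + 1) = -7*(6/((-3*43)) + 1) = -7*(6/(-129) + 1) = -7*(6*(-1/129) + 1) = -7*(-2/43 + 1) = -7*41/43 = -287/43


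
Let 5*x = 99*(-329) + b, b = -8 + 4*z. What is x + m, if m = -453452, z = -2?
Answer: -2299847/5 ≈ -4.5997e+5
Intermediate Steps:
b = -16 (b = -8 + 4*(-2) = -8 - 8 = -16)
x = -32587/5 (x = (99*(-329) - 16)/5 = (-32571 - 16)/5 = (⅕)*(-32587) = -32587/5 ≈ -6517.4)
x + m = -32587/5 - 453452 = -2299847/5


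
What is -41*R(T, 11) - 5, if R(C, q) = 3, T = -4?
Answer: -128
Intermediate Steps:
-41*R(T, 11) - 5 = -41*3 - 5 = -123 - 5 = -128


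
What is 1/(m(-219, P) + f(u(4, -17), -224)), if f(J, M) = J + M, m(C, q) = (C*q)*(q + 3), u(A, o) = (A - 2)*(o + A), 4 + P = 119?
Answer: -1/2972080 ≈ -3.3646e-7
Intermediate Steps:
P = 115 (P = -4 + 119 = 115)
u(A, o) = (-2 + A)*(A + o)
m(C, q) = C*q*(3 + q) (m(C, q) = (C*q)*(3 + q) = C*q*(3 + q))
1/(m(-219, P) + f(u(4, -17), -224)) = 1/(-219*115*(3 + 115) + ((4**2 - 2*4 - 2*(-17) + 4*(-17)) - 224)) = 1/(-219*115*118 + ((16 - 8 + 34 - 68) - 224)) = 1/(-2971830 + (-26 - 224)) = 1/(-2971830 - 250) = 1/(-2972080) = -1/2972080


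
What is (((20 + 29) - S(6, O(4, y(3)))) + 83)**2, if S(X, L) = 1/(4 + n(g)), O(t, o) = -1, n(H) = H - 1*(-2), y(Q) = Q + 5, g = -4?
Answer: 69169/4 ≈ 17292.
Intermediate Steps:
y(Q) = 5 + Q
n(H) = 2 + H (n(H) = H + 2 = 2 + H)
S(X, L) = 1/2 (S(X, L) = 1/(4 + (2 - 4)) = 1/(4 - 2) = 1/2)
(((20 + 29) - S(6, O(4, y(3)))) + 83)**2 = (((20 + 29) - 1*1/2) + 83)**2 = ((49 - 1/2) + 83)**2 = (97/2 + 83)**2 = (263/2)**2 = 69169/4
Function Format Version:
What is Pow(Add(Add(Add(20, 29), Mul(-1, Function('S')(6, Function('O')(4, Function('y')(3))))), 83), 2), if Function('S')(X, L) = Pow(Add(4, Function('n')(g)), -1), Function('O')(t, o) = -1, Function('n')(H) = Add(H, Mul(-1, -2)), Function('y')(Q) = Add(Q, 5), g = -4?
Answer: Rational(69169, 4) ≈ 17292.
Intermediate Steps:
Function('y')(Q) = Add(5, Q)
Function('n')(H) = Add(2, H) (Function('n')(H) = Add(H, 2) = Add(2, H))
Function('S')(X, L) = Rational(1, 2) (Function('S')(X, L) = Pow(Add(4, Add(2, -4)), -1) = Pow(Add(4, -2), -1) = Pow(2, -1) = Rational(1, 2))
Pow(Add(Add(Add(20, 29), Mul(-1, Function('S')(6, Function('O')(4, Function('y')(3))))), 83), 2) = Pow(Add(Add(Add(20, 29), Mul(-1, Rational(1, 2))), 83), 2) = Pow(Add(Add(49, Rational(-1, 2)), 83), 2) = Pow(Add(Rational(97, 2), 83), 2) = Pow(Rational(263, 2), 2) = Rational(69169, 4)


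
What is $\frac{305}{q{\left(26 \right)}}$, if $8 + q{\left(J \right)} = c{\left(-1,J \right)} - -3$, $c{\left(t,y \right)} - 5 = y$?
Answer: $\frac{305}{26} \approx 11.731$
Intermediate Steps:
$c{\left(t,y \right)} = 5 + y$
$q{\left(J \right)} = J$ ($q{\left(J \right)} = -8 + \left(\left(5 + J\right) - -3\right) = -8 + \left(\left(5 + J\right) + 3\right) = -8 + \left(8 + J\right) = J$)
$\frac{305}{q{\left(26 \right)}} = \frac{305}{26}$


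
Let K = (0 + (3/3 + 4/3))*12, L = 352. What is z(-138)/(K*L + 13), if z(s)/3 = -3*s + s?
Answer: 828/9869 ≈ 0.083899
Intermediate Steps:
z(s) = -6*s (z(s) = 3*(-3*s + s) = 3*(-2*s) = -6*s)
K = 28 (K = (0 + (3*(⅓) + 4*(⅓)))*12 = (0 + (1 + 4/3))*12 = (0 + 7/3)*12 = (7/3)*12 = 28)
z(-138)/(K*L + 13) = (-6*(-138))/(28*352 + 13) = 828/(9856 + 13) = 828/9869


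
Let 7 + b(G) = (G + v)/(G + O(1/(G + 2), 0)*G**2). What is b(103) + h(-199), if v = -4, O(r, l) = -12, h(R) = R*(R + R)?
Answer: 10073999876/127205 ≈ 79195.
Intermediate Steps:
h(R) = 2*R**2 (h(R) = R*(2*R) = 2*R**2)
b(G) = -7 + (-4 + G)/(G - 12*G**2) (b(G) = -7 + (G - 4)/(G - 12*G**2) = -7 + (-4 + G)/(G - 12*G**2))
b(103) + h(-199) = 2*(-2 - 3*103 + 42*103**2)/(103*(1 - 12*103)) + 2*(-199)**2 = 2*(1/103)*(-2 - 309 + 42*10609)/(1 - 1236) + 2*39601 = 2*(1/103)*(-2 - 309 + 445578)/(-1235) + 79202 = 2*(1/103)*(-1/1235)*445267 + 79202 = -890534/127205 + 79202 = 10073999876/127205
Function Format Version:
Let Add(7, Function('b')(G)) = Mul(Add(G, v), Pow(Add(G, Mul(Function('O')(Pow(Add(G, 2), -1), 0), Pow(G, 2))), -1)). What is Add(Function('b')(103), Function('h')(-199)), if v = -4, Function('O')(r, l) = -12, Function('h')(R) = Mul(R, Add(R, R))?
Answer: Rational(10073999876, 127205) ≈ 79195.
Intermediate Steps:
Function('h')(R) = Mul(2, Pow(R, 2)) (Function('h')(R) = Mul(R, Mul(2, R)) = Mul(2, Pow(R, 2)))
Function('b')(G) = Add(-7, Mul(Pow(Add(G, Mul(-12, Pow(G, 2))), -1), Add(-4, G))) (Function('b')(G) = Add(-7, Mul(Add(G, -4), Pow(Add(G, Mul(-12, Pow(G, 2))), -1))) = Add(-7, Mul(Add(-4, G), Pow(Add(G, Mul(-12, Pow(G, 2))), -1))) = Add(-7, Mul(Pow(Add(G, Mul(-12, Pow(G, 2))), -1), Add(-4, G))))
Add(Function('b')(103), Function('h')(-199)) = Add(Mul(2, Pow(103, -1), Pow(Add(1, Mul(-12, 103)), -1), Add(-2, Mul(-3, 103), Mul(42, Pow(103, 2)))), Mul(2, Pow(-199, 2))) = Add(Mul(2, Rational(1, 103), Pow(Add(1, -1236), -1), Add(-2, -309, Mul(42, 10609))), Mul(2, 39601)) = Add(Mul(2, Rational(1, 103), Pow(-1235, -1), Add(-2, -309, 445578)), 79202) = Add(Mul(2, Rational(1, 103), Rational(-1, 1235), 445267), 79202) = Add(Rational(-890534, 127205), 79202) = Rational(10073999876, 127205)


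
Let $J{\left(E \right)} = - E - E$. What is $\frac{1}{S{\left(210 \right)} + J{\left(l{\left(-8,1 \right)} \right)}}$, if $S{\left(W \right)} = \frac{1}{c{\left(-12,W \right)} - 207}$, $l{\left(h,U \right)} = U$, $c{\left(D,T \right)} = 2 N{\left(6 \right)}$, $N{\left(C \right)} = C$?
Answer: $- \frac{195}{391} \approx -0.49872$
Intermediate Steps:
$c{\left(D,T \right)} = 12$ ($c{\left(D,T \right)} = 2 \cdot 6 = 12$)
$S{\left(W \right)} = - \frac{1}{195}$ ($S{\left(W \right)} = \frac{1}{12 - 207} = \frac{1}{-195} = - \frac{1}{195}$)
$J{\left(E \right)} = - 2 E$
$\frac{1}{S{\left(210 \right)} + J{\left(l{\left(-8,1 \right)} \right)}} = \frac{1}{- \frac{1}{195} - 2} = \frac{1}{- \frac{391}{195}} = - \frac{195}{391}$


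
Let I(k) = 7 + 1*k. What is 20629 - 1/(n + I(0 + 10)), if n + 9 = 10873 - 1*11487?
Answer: 12501175/606 ≈ 20629.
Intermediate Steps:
n = -623 (n = -9 + (10873 - 1*11487) = -9 + (10873 - 11487) = -9 - 614 = -623)
I(k) = 7 + k
20629 - 1/(n + I(0 + 10)) = 20629 - 1/(-623 + (7 + (0 + 10))) = 20629 - 1/(-623 + (7 + 10)) = 20629 - 1/(-623 + 17) = 20629 - 1/(-606) = 20629 - 1*(-1/606) = 20629 + 1/606 = 12501175/606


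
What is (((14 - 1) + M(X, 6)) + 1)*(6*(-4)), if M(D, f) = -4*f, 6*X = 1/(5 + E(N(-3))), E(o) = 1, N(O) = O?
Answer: 240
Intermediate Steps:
X = 1/36 (X = 1/(6*(5 + 1)) = (⅙)/6 = (⅙)*(⅙) = 1/36 ≈ 0.027778)
(((14 - 1) + M(X, 6)) + 1)*(6*(-4)) = (((14 - 1) - 4*6) + 1)*(6*(-4)) = ((13 - 24) + 1)*(-24) = (-11 + 1)*(-24) = -10*(-24) = 240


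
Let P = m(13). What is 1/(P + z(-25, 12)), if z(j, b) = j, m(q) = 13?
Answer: -1/12 ≈ -0.083333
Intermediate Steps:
P = 13
1/(P + z(-25, 12)) = 1/(13 - 25) = 1/(-12) = -1/12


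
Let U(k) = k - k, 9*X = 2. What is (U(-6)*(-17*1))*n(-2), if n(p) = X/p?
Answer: 0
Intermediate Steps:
X = 2/9 (X = (1/9)*2 = 2/9 ≈ 0.22222)
n(p) = 2/(9*p)
U(k) = 0
(U(-6)*(-17*1))*n(-2) = (0*(-17*1))*((2/9)/(-2)) = (0*(-17))*((2/9)*(-1/2)) = 0*(-1/9) = 0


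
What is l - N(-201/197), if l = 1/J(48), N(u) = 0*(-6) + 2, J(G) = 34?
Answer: -67/34 ≈ -1.9706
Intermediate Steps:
N(u) = 2 (N(u) = 0 + 2 = 2)
l = 1/34 ≈ 0.029412
l - N(-201/197) = 1/34 - 1*2 = 1/34 - 2 = -67/34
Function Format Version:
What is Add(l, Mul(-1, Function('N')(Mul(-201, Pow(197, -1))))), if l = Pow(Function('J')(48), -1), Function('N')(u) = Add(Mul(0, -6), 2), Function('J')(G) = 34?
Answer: Rational(-67, 34) ≈ -1.9706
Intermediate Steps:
Function('N')(u) = 2 (Function('N')(u) = Add(0, 2) = 2)
l = Rational(1, 34) (l = Pow(34, -1) = Rational(1, 34) ≈ 0.029412)
Add(l, Mul(-1, Function('N')(Mul(-201, Pow(197, -1))))) = Add(Rational(1, 34), Mul(-1, 2)) = Add(Rational(1, 34), -2) = Rational(-67, 34)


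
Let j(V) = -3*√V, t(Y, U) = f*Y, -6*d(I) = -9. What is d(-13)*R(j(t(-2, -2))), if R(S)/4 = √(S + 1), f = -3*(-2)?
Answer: 6*√(1 - 6*I*√3) ≈ 14.35 - 13.036*I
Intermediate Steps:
f = 6
d(I) = 3/2 (d(I) = -⅙*(-9) = 3/2)
t(Y, U) = 6*Y
R(S) = 4*√(1 + S) (R(S) = 4*√(S + 1) = 4*√(1 + S))
d(-13)*R(j(t(-2, -2))) = 3*(4*√(1 - 3*2*I*√3))/2 = 3*(4*√(1 - 6*I*√3))/2 = 6*√(1 - 6*I*√3)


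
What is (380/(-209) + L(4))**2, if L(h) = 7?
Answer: 3249/121 ≈ 26.851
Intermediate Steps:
(380/(-209) + L(4))**2 = (380/(-209) + 7)**2 = (380*(-1/209) + 7)**2 = (-20/11 + 7)**2 = (57/11)**2 = 3249/121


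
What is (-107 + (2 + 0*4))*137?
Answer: -14385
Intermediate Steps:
(-107 + (2 + 0*4))*137 = (-107 + (2 + 0))*137 = (-107 + 2)*137 = -105*137 = -14385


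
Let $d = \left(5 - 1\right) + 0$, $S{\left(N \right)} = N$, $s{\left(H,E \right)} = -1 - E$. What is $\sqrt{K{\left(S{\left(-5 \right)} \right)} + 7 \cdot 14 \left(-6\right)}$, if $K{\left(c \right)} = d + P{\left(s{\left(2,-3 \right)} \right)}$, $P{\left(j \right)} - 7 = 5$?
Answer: $2 i \sqrt{143} \approx 23.917 i$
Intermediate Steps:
$P{\left(j \right)} = 12$ ($P{\left(j \right)} = 7 + 5 = 12$)
$d = 4$ ($d = 4 + 0 = 4$)
$K{\left(c \right)} = 16$ ($K{\left(c \right)} = 4 + 12 = 16$)
$\sqrt{K{\left(S{\left(-5 \right)} \right)} + 7 \cdot 14 \left(-6\right)} = \sqrt{16 + 7 \cdot 14 \left(-6\right)} = \sqrt{16 + 98 \left(-6\right)} = \sqrt{16 - 588} = \sqrt{-572} = 2 i \sqrt{143}$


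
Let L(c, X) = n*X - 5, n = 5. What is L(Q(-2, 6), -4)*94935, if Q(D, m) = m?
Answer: -2373375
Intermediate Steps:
L(c, X) = -5 + 5*X (L(c, X) = 5*X - 5 = -5 + 5*X)
L(Q(-2, 6), -4)*94935 = (-5 + 5*(-4))*94935 = (-5 - 20)*94935 = -25*94935 = -2373375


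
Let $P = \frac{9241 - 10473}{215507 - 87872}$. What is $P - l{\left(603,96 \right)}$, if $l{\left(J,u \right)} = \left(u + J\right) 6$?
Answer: $- \frac{535302422}{127635} \approx -4194.0$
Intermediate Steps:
$l{\left(J,u \right)} = 6 J + 6 u$ ($l{\left(J,u \right)} = \left(J + u\right) 6 = 6 J + 6 u$)
$P = - \frac{1232}{127635} \approx -0.0096525$
$P - l{\left(603,96 \right)} = - \frac{1232}{127635} - \left(6 \cdot 603 + 6 \cdot 96\right) = - \frac{1232}{127635} - \left(3618 + 576\right) = - \frac{1232}{127635} - 4194 = - \frac{535302422}{127635}$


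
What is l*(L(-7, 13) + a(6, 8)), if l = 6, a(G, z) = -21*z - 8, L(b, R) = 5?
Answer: -1026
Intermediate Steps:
a(G, z) = -8 - 21*z
l*(L(-7, 13) + a(6, 8)) = 6*(5 + (-8 - 21*8)) = 6*(5 + (-8 - 168)) = 6*(5 - 176) = 6*(-171) = -1026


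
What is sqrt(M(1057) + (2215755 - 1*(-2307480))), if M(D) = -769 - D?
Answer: sqrt(4521409) ≈ 2126.4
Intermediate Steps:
sqrt(M(1057) + (2215755 - 1*(-2307480))) = sqrt((-769 - 1*1057) + (2215755 - 1*(-2307480))) = sqrt((-769 - 1057) + (2215755 + 2307480)) = sqrt(-1826 + 4523235) = sqrt(4521409)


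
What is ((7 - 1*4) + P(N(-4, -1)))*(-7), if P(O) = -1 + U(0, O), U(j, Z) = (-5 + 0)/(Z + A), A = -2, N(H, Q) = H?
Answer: -119/6 ≈ -19.833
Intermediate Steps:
U(j, Z) = -5/(-2 + Z) (U(j, Z) = (-5 + 0)/(Z - 2) = -5/(-2 + Z))
P(O) = -1 - 5/(-2 + O)
((7 - 1*4) + P(N(-4, -1)))*(-7) = ((7 - 1*4) + (-3 - 1*(-4))/(-2 - 4))*(-7) = ((7 - 4) + (-3 + 4)/(-6))*(-7) = (3 - ⅙*1)*(-7) = (3 - ⅙)*(-7) = (17/6)*(-7) = -119/6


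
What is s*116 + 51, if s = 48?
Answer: 5619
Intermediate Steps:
s*116 + 51 = 48*116 + 51 = 5568 + 51 = 5619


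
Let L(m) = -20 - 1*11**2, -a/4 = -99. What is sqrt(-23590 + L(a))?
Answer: I*sqrt(23731) ≈ 154.05*I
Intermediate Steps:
a = 396 (a = -4*(-99) = 396)
L(m) = -141 (L(m) = -20 - 1*121 = -20 - 121 = -141)
sqrt(-23590 + L(a)) = sqrt(-23590 - 141) = sqrt(-23731) = I*sqrt(23731)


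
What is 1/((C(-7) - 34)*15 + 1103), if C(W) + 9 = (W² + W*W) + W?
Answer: 1/1823 ≈ 0.00054855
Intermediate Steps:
C(W) = -9 + W + 2*W² (C(W) = -9 + ((W² + W*W) + W) = -9 + ((W² + W²) + W) = -9 + (2*W² + W) = -9 + (W + 2*W²) = -9 + W + 2*W²)
1/((C(-7) - 34)*15 + 1103) = 1/(((-9 - 7 + 2*(-7)²) - 34)*15 + 1103) = 1/(((-9 - 7 + 2*49) - 34)*15 + 1103) = 1/(((-9 - 7 + 98) - 34)*15 + 1103) = 1/((82 - 34)*15 + 1103) = 1/(48*15 + 1103) = 1/(720 + 1103) = 1/1823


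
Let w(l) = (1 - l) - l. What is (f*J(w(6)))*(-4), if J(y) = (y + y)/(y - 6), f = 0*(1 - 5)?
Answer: 0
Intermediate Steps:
f = 0 (f = 0*(-4) = 0)
w(l) = 1 - 2*l
J(y) = 2*y/(-6 + y) (J(y) = (2*y)/(-6 + y) = 2*y/(-6 + y))
(f*J(w(6)))*(-4) = (0*(2*(1 - 2*6)/(-6 + (1 - 2*6))))*(-4) = (0*(2*(1 - 12)/(-6 + (1 - 12))))*(-4) = (0*(2*(-11)/(-6 - 11)))*(-4) = (0*(2*(-11)/(-17)))*(-4) = (0*(2*(-11)*(-1/17)))*(-4) = (0*(22/17))*(-4) = 0*(-4) = 0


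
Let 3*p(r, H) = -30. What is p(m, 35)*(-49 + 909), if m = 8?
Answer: -8600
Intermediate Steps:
p(r, H) = -10 (p(r, H) = (1/3)*(-30) = -10)
p(m, 35)*(-49 + 909) = -10*(-49 + 909) = -10*860 = -8600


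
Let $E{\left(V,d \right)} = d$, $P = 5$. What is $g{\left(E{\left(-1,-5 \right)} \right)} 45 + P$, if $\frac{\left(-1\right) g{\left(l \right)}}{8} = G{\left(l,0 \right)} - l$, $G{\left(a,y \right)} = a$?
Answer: $5$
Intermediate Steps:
$g{\left(l \right)} = 0$ ($g{\left(l \right)} = - 8 \left(l - l\right) = \left(-8\right) 0 = 0$)
$g{\left(E{\left(-1,-5 \right)} \right)} 45 + P = 0 \cdot 45 + 5 = 0 + 5 = 5$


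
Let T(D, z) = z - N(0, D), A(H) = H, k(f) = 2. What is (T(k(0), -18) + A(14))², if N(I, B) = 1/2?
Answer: 81/4 ≈ 20.250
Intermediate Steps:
N(I, B) = ½
T(D, z) = -½ + z (T(D, z) = z - 1*½ = z - ½ = -½ + z)
(T(k(0), -18) + A(14))² = ((-½ - 18) + 14)² = (-37/2 + 14)² = (-9/2)² = 81/4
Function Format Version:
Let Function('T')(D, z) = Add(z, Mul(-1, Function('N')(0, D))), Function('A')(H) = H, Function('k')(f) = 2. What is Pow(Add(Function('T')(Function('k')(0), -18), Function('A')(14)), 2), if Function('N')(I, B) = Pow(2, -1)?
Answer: Rational(81, 4) ≈ 20.250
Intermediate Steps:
Function('N')(I, B) = Rational(1, 2)
Function('T')(D, z) = Add(Rational(-1, 2), z) (Function('T')(D, z) = Add(z, Mul(-1, Rational(1, 2))) = Add(z, Rational(-1, 2)) = Add(Rational(-1, 2), z))
Pow(Add(Function('T')(Function('k')(0), -18), Function('A')(14)), 2) = Pow(Add(Add(Rational(-1, 2), -18), 14), 2) = Pow(Add(Rational(-37, 2), 14), 2) = Pow(Rational(-9, 2), 2) = Rational(81, 4)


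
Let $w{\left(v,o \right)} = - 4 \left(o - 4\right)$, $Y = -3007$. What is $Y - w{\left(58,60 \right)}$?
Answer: $-2783$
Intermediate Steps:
$w{\left(v,o \right)} = 16 - 4 o$ ($w{\left(v,o \right)} = - 4 \left(-4 + o\right) = 16 - 4 o$)
$Y - w{\left(58,60 \right)} = -3007 - \left(16 - 240\right) = -3007 - -224 = -3007 + 224 = -2783$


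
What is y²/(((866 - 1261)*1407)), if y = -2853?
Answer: -2713203/185255 ≈ -14.646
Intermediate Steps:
y²/(((866 - 1261)*1407)) = (-2853)²/(((866 - 1261)*1407)) = 8139609/((-395*1407)) = 8139609/(-555765) = 8139609*(-1/555765) = -2713203/185255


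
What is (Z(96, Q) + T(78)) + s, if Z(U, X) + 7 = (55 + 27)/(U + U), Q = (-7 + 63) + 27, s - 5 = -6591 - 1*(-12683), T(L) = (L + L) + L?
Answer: 607145/96 ≈ 6324.4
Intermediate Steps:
T(L) = 3*L (T(L) = 2*L + L = 3*L)
s = 6097 (s = 5 + (-6591 - 1*(-12683)) = 5 + (-6591 + 12683) = 5 + 6092 = 6097)
Q = 83 (Q = 56 + 27 = 83)
Z(U, X) = -7 + 41/U (Z(U, X) = -7 + (55 + 27)/(U + U) = -7 + 82/((2*U)) = -7 + 82*(1/(2*U)) = -7 + 41/U)
(Z(96, Q) + T(78)) + s = ((-7 + 41/96) + 3*78) + 6097 = ((-7 + 41*(1/96)) + 234) + 6097 = ((-7 + 41/96) + 234) + 6097 = (-631/96 + 234) + 6097 = 21833/96 + 6097 = 607145/96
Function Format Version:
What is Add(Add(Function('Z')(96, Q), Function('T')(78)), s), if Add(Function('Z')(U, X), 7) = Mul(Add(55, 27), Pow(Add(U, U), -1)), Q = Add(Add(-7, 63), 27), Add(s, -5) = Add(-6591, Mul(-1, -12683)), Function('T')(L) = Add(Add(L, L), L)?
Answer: Rational(607145, 96) ≈ 6324.4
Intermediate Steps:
Function('T')(L) = Mul(3, L) (Function('T')(L) = Add(Mul(2, L), L) = Mul(3, L))
s = 6097 (s = Add(5, Add(-6591, Mul(-1, -12683))) = Add(5, Add(-6591, 12683)) = Add(5, 6092) = 6097)
Q = 83 (Q = Add(56, 27) = 83)
Function('Z')(U, X) = Add(-7, Mul(41, Pow(U, -1))) (Function('Z')(U, X) = Add(-7, Mul(Add(55, 27), Pow(Add(U, U), -1))) = Add(-7, Mul(82, Pow(Mul(2, U), -1))) = Add(-7, Mul(82, Mul(Rational(1, 2), Pow(U, -1)))) = Add(-7, Mul(41, Pow(U, -1))))
Add(Add(Function('Z')(96, Q), Function('T')(78)), s) = Add(Add(Add(-7, Mul(41, Pow(96, -1))), Mul(3, 78)), 6097) = Add(Add(Add(-7, Mul(41, Rational(1, 96))), 234), 6097) = Add(Add(Add(-7, Rational(41, 96)), 234), 6097) = Add(Add(Rational(-631, 96), 234), 6097) = Add(Rational(21833, 96), 6097) = Rational(607145, 96)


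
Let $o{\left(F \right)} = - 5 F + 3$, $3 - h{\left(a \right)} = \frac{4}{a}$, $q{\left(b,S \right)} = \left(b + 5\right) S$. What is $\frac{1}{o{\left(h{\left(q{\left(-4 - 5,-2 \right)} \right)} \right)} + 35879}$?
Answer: $\frac{2}{71739} \approx 2.7879 \cdot 10^{-5}$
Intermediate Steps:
$q{\left(b,S \right)} = S \left(5 + b\right)$ ($q{\left(b,S \right)} = \left(5 + b\right) S = S \left(5 + b\right)$)
$h{\left(a \right)} = 3 - \frac{4}{a}$
$o{\left(F \right)} = 3 - 5 F$
$\frac{1}{o{\left(h{\left(q{\left(-4 - 5,-2 \right)} \right)} \right)} + 35879} = \frac{1}{\left(3 - 5 \left(3 - \frac{4}{\left(-2\right) \left(5 - 9\right)}\right)\right) + 35879} = \frac{1}{\left(3 - 5 \left(3 - \frac{4}{\left(-2\right) \left(-4\right)}\right)\right) + 35879} = \frac{1}{\left(3 - 5 \left(3 - \frac{4}{8}\right)\right) + 35879} = \frac{1}{\left(3 - 5 \left(3 - \frac{1}{2}\right)\right) + 35879} = \frac{1}{\left(3 - \frac{25}{2}\right) + 35879} = \frac{1}{- \frac{19}{2} + 35879} = \frac{1}{\frac{71739}{2}} = \frac{2}{71739}$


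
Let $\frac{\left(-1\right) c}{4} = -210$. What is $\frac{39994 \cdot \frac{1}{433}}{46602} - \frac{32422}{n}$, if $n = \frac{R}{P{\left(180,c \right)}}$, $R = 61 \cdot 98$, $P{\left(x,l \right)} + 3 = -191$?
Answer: $\frac{31730346160055}{30157016337} \approx 1052.2$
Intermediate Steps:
$c = 840$ ($c = \left(-4\right) \left(-210\right) = 840$)
$P{\left(x,l \right)} = -194$ ($P{\left(x,l \right)} = -3 - 191 = -194$)
$R = 5978$
$n = - \frac{2989}{97}$ ($n = \frac{5978}{-194} = 5978 \left(- \frac{1}{194}\right) = - \frac{2989}{97} \approx -30.814$)
$\frac{39994 \cdot \frac{1}{433}}{46602} - \frac{32422}{n} = \frac{39994 \cdot \frac{1}{433}}{46602} - \frac{32422}{- \frac{2989}{97}} = 39994 \cdot \frac{1}{433} \cdot \frac{1}{46602} - - \frac{3144934}{2989} = \frac{39994}{433} \cdot \frac{1}{46602} + \frac{3144934}{2989} = \frac{19997}{10089333} + \frac{3144934}{2989} = \frac{31730346160055}{30157016337}$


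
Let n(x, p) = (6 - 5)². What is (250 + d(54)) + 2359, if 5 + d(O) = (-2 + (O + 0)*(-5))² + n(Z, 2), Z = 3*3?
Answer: 76589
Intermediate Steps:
Z = 9
n(x, p) = 1 (n(x, p) = 1² = 1)
d(O) = -4 + (-2 - 5*O)² (d(O) = -5 + ((-2 + (O + 0)*(-5))² + 1) = -5 + ((-2 + O*(-5))² + 1) = -5 + ((-2 - 5*O)² + 1) = -5 + (1 + (-2 - 5*O)²) = -4 + (-2 - 5*O)²)
(250 + d(54)) + 2359 = (250 + (-4 + (2 + 5*54)²)) + 2359 = (250 + (-4 + (2 + 270)²)) + 2359 = (250 + (-4 + 272²)) + 2359 = (250 + (-4 + 73984)) + 2359 = (250 + 73980) + 2359 = 74230 + 2359 = 76589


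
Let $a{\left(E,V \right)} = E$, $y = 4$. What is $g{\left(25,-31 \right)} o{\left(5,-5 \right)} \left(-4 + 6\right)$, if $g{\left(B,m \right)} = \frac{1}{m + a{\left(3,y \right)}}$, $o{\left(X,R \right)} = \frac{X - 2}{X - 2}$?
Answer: $- \frac{1}{14} \approx -0.071429$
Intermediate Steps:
$o{\left(X,R \right)} = 1$ ($o{\left(X,R \right)} = \frac{-2 + X}{-2 + X} = 1$)
$g{\left(B,m \right)} = \frac{1}{3 + m}$ ($g{\left(B,m \right)} = \frac{1}{m + 3} = \frac{1}{3 + m}$)
$g{\left(25,-31 \right)} o{\left(5,-5 \right)} \left(-4 + 6\right) = \frac{1 \left(-4 + 6\right)}{3 - 31} = \frac{1 \cdot 2}{-28} = \left(- \frac{1}{28}\right) 2 = - \frac{1}{14}$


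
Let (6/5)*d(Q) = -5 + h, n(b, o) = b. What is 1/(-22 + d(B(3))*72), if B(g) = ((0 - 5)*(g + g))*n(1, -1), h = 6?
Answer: 1/38 ≈ 0.026316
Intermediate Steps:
B(g) = -10*g (B(g) = ((0 - 5)*(g + g))*1 = -10*g*1 = -10*g)
d(Q) = ⅚ (d(Q) = 5*(-5 + 6)/6 = (⅚)*1 = ⅚)
1/(-22 + d(B(3))*72) = 1/(-22 + (⅚)*72) = 1/(-22 + 60) = 1/38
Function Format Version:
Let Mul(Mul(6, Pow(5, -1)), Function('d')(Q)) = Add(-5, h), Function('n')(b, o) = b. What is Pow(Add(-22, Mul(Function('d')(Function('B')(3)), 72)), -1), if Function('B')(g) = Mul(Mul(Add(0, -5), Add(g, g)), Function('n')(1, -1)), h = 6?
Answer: Rational(1, 38) ≈ 0.026316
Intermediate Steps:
Function('B')(g) = Mul(-10, g) (Function('B')(g) = Mul(Mul(Add(0, -5), Add(g, g)), 1) = Mul(Mul(-5, Mul(2, g)), 1) = Mul(Mul(-10, g), 1) = Mul(-10, g))
Function('d')(Q) = Rational(5, 6) (Function('d')(Q) = Mul(Rational(5, 6), Add(-5, 6)) = Mul(Rational(5, 6), 1) = Rational(5, 6))
Pow(Add(-22, Mul(Function('d')(Function('B')(3)), 72)), -1) = Pow(Add(-22, Mul(Rational(5, 6), 72)), -1) = Pow(Add(-22, 60), -1) = Pow(38, -1) = Rational(1, 38)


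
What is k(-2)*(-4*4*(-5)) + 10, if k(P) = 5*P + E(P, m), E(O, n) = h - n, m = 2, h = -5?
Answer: -1350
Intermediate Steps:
E(O, n) = -5 - n
k(P) = -7 + 5*P (k(P) = 5*P + (-5 - 1*2) = 5*P + (-5 - 2) = 5*P - 7 = -7 + 5*P)
k(-2)*(-4*4*(-5)) + 10 = (-7 + 5*(-2))*(-4*4*(-5)) + 10 = (-7 - 10)*(-16*(-5)) + 10 = -17*80 + 10 = -1360 + 10 = -1350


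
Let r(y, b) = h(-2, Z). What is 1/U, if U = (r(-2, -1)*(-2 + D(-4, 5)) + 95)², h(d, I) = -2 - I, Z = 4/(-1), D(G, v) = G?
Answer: 1/6889 ≈ 0.00014516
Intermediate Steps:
Z = -4 (Z = 4*(-1) = -4)
r(y, b) = 2 (r(y, b) = -2 - 1*(-4) = -2 + 4 = 2)
U = 6889 (U = (2*(-2 - 4) + 95)² = (2*(-6) + 95)² = (-12 + 95)² = 83² = 6889)
1/U = 1/6889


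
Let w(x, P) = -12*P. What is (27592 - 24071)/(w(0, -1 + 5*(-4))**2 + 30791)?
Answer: 3521/94295 ≈ 0.037340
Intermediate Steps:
(27592 - 24071)/(w(0, -1 + 5*(-4))**2 + 30791) = (27592 - 24071)/((-12*(-1 + 5*(-4)))**2 + 30791) = 3521/((-12*(-1 - 20))**2 + 30791) = 3521/((-12*(-21))**2 + 30791) = 3521/(252**2 + 30791) = 3521/(63504 + 30791) = 3521/94295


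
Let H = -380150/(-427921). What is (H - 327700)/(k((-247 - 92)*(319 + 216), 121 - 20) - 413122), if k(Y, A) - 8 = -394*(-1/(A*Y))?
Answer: 183478711740938625/231302502310402406 ≈ 0.79324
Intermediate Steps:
H = 380150/427921 (H = -380150*(-1/427921) = 380150/427921 ≈ 0.88836)
k(Y, A) = 8 + 394/(A*Y) (k(Y, A) = 8 - 394*(-1/(A*Y)) = 8 - (-394)/(A*Y) = 8 + 394/(A*Y))
(H - 327700)/(k((-247 - 92)*(319 + 216), 121 - 20) - 413122) = (380150/427921 - 327700)/((8 + 394/((121 - 20)*(((-247 - 92)*(319 + 216))))) - 413122) = -140229331550/(427921*((8 + 394/(101*(-339*535))) - 413122)) = -140229331550/(427921*((8 + 394*(1/101)/(-181365)) - 413122)) = -140229331550/(427921*((8 + 394*(1/101)*(-1/181365)) - 413122)) = -140229331550/(427921*((8 - 394/18317865) - 413122)) = -140229331550/(427921*(146542526/18317865 - 413122)) = -140229331550/(427921*(-7567366482004/18317865)) = -140229331550/427921*(-18317865/7567366482004) = 183478711740938625/231302502310402406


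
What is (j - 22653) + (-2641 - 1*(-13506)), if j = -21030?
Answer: -32818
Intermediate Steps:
(j - 22653) + (-2641 - 1*(-13506)) = (-21030 - 22653) + (-2641 - 1*(-13506)) = -43683 + (-2641 + 13506) = -43683 + 10865 = -32818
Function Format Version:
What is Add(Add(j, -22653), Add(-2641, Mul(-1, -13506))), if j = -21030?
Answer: -32818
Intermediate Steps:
Add(Add(j, -22653), Add(-2641, Mul(-1, -13506))) = Add(Add(-21030, -22653), Add(-2641, Mul(-1, -13506))) = Add(-43683, Add(-2641, 13506)) = Add(-43683, 10865) = -32818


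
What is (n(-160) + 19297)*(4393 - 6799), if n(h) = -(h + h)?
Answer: -47198502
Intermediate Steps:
n(h) = -2*h
(n(-160) + 19297)*(4393 - 6799) = (-2*(-160) + 19297)*(4393 - 6799) = (320 + 19297)*(-2406) = 19617*(-2406) = -47198502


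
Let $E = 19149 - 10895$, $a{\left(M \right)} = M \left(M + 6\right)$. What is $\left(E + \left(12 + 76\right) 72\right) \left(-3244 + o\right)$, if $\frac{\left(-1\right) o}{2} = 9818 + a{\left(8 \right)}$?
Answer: $-337087360$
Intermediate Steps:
$a{\left(M \right)} = M \left(6 + M\right)$
$E = 8254$
$o = -19860$ ($o = - 2 \left(9818 + 8 \left(6 + 8\right)\right) = - 2 \left(9818 + 8 \cdot 14\right) = - 2 \left(9818 + 112\right) = \left(-2\right) 9930 = -19860$)
$\left(E + \left(12 + 76\right) 72\right) \left(-3244 + o\right) = \left(8254 + \left(12 + 76\right) 72\right) \left(-3244 - 19860\right) = \left(8254 + 88 \cdot 72\right) \left(-23104\right) = \left(8254 + 6336\right) \left(-23104\right) = 14590 \left(-23104\right) = -337087360$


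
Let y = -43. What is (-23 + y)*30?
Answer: -1980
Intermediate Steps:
(-23 + y)*30 = (-23 - 43)*30 = -66*30 = -1980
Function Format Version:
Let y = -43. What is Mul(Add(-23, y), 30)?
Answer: -1980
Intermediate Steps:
Mul(Add(-23, y), 30) = Mul(Add(-23, -43), 30) = Mul(-66, 30) = -1980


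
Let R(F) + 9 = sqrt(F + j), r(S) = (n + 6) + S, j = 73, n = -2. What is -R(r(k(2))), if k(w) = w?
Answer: 9 - sqrt(79) ≈ 0.11181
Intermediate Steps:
r(S) = 4 + S (r(S) = (-2 + 6) + S = 4 + S)
R(F) = -9 + sqrt(73 + F) (R(F) = -9 + sqrt(F + 73) = -9 + sqrt(73 + F))
-R(r(k(2))) = -(-9 + sqrt(73 + (4 + 2))) = -(-9 + sqrt(73 + 6)) = -(-9 + sqrt(79)) = 9 - sqrt(79)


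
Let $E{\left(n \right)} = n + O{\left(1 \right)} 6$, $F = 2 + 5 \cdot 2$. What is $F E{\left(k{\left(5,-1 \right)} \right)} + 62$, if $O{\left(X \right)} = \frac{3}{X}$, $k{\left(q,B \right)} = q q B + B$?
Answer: $-34$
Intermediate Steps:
$k{\left(q,B \right)} = B + B q^{2}$ ($k{\left(q,B \right)} = q^{2} B + B = B q^{2} + B = B + B q^{2}$)
$F = 12$ ($F = 2 + 10 = 12$)
$E{\left(n \right)} = 18 + n$ ($E{\left(n \right)} = n + \frac{3}{1} \cdot 6 = n + 3 \cdot 1 \cdot 6 = n + 3 \cdot 6 = n + 18 = 18 + n$)
$F E{\left(k{\left(5,-1 \right)} \right)} + 62 = 12 \left(18 - \left(1 + 5^{2}\right)\right) + 62 = 12 \left(18 - \left(1 + 25\right)\right) + 62 = 12 \left(18 - 26\right) + 62 = 12 \left(-8\right) + 62 = -96 + 62 = -34$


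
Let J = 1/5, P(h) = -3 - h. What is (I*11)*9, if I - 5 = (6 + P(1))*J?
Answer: 2673/5 ≈ 534.60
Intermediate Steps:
J = 1/5 ≈ 0.20000
I = 27/5 (I = 5 + (6 + (-3 - 1*1))*(1/5) = 5 + (6 + (-3 - 1))*(1/5) = 5 + (6 - 4)*(1/5) = 5 + 2*(1/5) = 5 + 2/5 = 27/5 ≈ 5.4000)
(I*11)*9 = ((27/5)*11)*9 = (297/5)*9 = 2673/5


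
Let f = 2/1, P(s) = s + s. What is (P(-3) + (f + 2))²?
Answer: 4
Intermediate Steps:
P(s) = 2*s
f = 2 (f = 2*1 = 2)
(P(-3) + (f + 2))² = (2*(-3) + (2 + 2))² = (-6 + 4)² = (-2)² = 4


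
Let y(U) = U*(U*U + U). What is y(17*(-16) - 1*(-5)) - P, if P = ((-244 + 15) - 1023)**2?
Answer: -20530378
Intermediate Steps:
y(U) = U*(U + U**2) (y(U) = U*(U**2 + U) = U*(U + U**2))
P = 1567504 (P = (-229 - 1023)**2 = (-1252)**2 = 1567504)
y(17*(-16) - 1*(-5)) - P = (17*(-16) - 1*(-5))**2*(1 + (17*(-16) - 1*(-5))) - 1*1567504 = (-272 + 5)**2*(1 + (-272 + 5)) - 1567504 = (-267)**2*(1 - 267) - 1567504 = 71289*(-266) - 1567504 = -18962874 - 1567504 = -20530378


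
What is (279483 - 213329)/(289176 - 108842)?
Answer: 3007/8197 ≈ 0.36684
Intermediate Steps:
(279483 - 213329)/(289176 - 108842) = 66154/180334 = 66154*(1/180334) = 3007/8197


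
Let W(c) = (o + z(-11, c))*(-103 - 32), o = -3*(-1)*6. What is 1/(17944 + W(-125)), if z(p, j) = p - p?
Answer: 1/15514 ≈ 6.4458e-5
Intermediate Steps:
z(p, j) = 0
o = 18 (o = 3*6 = 18)
W(c) = -2430 (W(c) = (18 + 0)*(-103 - 32) = 18*(-135) = -2430)
1/(17944 + W(-125)) = 1/(17944 - 2430) = 1/15514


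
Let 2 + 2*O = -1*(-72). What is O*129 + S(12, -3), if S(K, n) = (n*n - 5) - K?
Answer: 4507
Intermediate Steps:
O = 35 (O = -1 + (-1*(-72))/2 = -1 + (1/2)*72 = -1 + 36 = 35)
S(K, n) = -5 + n**2 - K (S(K, n) = (n**2 - 5) - K = (-5 + n**2) - K = -5 + n**2 - K)
O*129 + S(12, -3) = 35*129 + (-5 + (-3)**2 - 1*12) = 4515 + (-5 + 9 - 12) = 4515 - 8 = 4507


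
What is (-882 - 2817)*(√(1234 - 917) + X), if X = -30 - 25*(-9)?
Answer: -721305 - 3699*√317 ≈ -7.8716e+5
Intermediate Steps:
X = 195 (X = -30 + 225 = 195)
(-882 - 2817)*(√(1234 - 917) + X) = (-882 - 2817)*(√(1234 - 917) + 195) = -3699*(√317 + 195) = -3699*(195 + √317) = -721305 - 3699*√317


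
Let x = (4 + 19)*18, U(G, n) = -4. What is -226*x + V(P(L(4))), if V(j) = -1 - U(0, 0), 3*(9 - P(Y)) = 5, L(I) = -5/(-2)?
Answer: -93561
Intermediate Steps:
L(I) = 5/2 (L(I) = -5*(-½) = 5/2)
P(Y) = 22/3 (P(Y) = 9 - ⅓*5 = 9 - 5/3 = 22/3)
x = 414 (x = 23*18 = 414)
V(j) = 3 (V(j) = -1 - 1*(-4) = -1 + 4 = 3)
-226*x + V(P(L(4))) = -226*414 + 3 = -93564 + 3 = -93561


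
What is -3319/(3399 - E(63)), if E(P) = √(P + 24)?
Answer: -3760427/3851038 - 3319*√87/11553114 ≈ -0.97915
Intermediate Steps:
E(P) = √(24 + P)
-3319/(3399 - E(63)) = -3319/(3399 - √(24 + 63)) = -3319/(3399 - √87)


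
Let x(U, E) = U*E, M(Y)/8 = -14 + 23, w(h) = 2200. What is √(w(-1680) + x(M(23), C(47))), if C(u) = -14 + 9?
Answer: 4*√115 ≈ 42.895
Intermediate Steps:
M(Y) = 72 (M(Y) = 8*(-14 + 23) = 8*9 = 72)
C(u) = -5
x(U, E) = E*U
√(w(-1680) + x(M(23), C(47))) = √(2200 - 5*72) = √(2200 - 360) = √1840 = 4*√115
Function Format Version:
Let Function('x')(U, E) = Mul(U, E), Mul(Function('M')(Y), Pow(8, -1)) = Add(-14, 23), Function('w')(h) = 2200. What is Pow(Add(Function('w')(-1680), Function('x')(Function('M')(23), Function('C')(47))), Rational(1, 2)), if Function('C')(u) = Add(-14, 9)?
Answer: Mul(4, Pow(115, Rational(1, 2))) ≈ 42.895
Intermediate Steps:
Function('M')(Y) = 72 (Function('M')(Y) = Mul(8, Add(-14, 23)) = Mul(8, 9) = 72)
Function('C')(u) = -5
Function('x')(U, E) = Mul(E, U)
Pow(Add(Function('w')(-1680), Function('x')(Function('M')(23), Function('C')(47))), Rational(1, 2)) = Pow(Add(2200, Mul(-5, 72)), Rational(1, 2)) = Pow(Add(2200, -360), Rational(1, 2)) = Pow(1840, Rational(1, 2)) = Mul(4, Pow(115, Rational(1, 2)))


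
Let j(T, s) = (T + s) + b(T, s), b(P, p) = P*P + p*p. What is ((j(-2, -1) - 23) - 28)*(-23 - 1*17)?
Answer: 1960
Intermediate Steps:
b(P, p) = P² + p²
j(T, s) = T + s + T² + s² (j(T, s) = (T + s) + (T² + s²) = T + s + T² + s²)
((j(-2, -1) - 23) - 28)*(-23 - 1*17) = (((-2 - 1 + (-2)² + (-1)²) - 23) - 28)*(-23 - 1*17) = (((-2 - 1 + 4 + 1) - 23) - 28)*(-23 - 17) = ((2 - 23) - 28)*(-40) = (-21 - 28)*(-40) = -49*(-40) = 1960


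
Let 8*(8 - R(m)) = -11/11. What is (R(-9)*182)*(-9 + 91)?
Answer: 242515/2 ≈ 1.2126e+5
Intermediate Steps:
R(m) = 65/8 (R(m) = 8 - (-11)/(8*11) = 8 - 1/8*(-1) = 8 + 1/8 = 65/8)
(R(-9)*182)*(-9 + 91) = ((65/8)*182)*(-9 + 91) = (5915/4)*82 = 242515/2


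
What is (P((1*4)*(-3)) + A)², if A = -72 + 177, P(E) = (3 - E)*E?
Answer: 5625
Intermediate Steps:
P(E) = E*(3 - E)
A = 105
(P((1*4)*(-3)) + A)² = (((1*4)*(-3))*(3 - 1*4*(-3)) + 105)² = ((4*(-3))*(3 - 4*(-3)) + 105)² = (-12*(3 - 1*(-12)) + 105)² = (-12*(3 + 12) + 105)² = (-12*15 + 105)² = (-180 + 105)² = (-75)² = 5625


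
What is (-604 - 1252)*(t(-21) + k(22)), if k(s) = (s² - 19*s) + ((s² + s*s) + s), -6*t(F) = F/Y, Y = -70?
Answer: -9799216/5 ≈ -1.9598e+6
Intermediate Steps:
t(F) = F/420 (t(F) = -F/(6*(-70)) = -F*(-1)/(6*70) = -(-1)*F/420 = F/420)
k(s) = -18*s + 3*s² (k(s) = (s² - 19*s) + ((s² + s²) + s) = (s² - 19*s) + (2*s² + s) = (s² - 19*s) + (s + 2*s²) = -18*s + 3*s²)
(-604 - 1252)*(t(-21) + k(22)) = (-604 - 1252)*((1/420)*(-21) + 3*22*(-6 + 22)) = -1856*(-1/20 + 3*22*16) = -1856*(-1/20 + 1056) = -1856*21119/20 = -9799216/5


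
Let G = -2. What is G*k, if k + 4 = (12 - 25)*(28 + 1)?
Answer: 762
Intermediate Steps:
k = -381 (k = -4 + (12 - 25)*(28 + 1) = -4 - 13*29 = -4 - 377 = -381)
G*k = -2*(-381) = 762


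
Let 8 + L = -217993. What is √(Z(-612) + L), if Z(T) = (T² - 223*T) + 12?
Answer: 3*√32559 ≈ 541.32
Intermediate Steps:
L = -218001 (L = -8 - 217993 = -218001)
Z(T) = 12 + T² - 223*T
√(Z(-612) + L) = √((12 + (-612)² - 223*(-612)) - 218001) = √((12 + 374544 + 136476) - 218001) = √(511032 - 218001) = √293031 = 3*√32559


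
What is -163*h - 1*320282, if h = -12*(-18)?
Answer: -355490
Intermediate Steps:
h = 216
-163*h - 1*320282 = -163*216 - 1*320282 = -35208 - 320282 = -355490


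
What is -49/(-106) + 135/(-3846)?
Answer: 14512/33973 ≈ 0.42716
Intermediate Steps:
-49/(-106) + 135/(-3846) = -49*(-1/106) + 135*(-1/3846) = 49/106 - 45/1282 = 14512/33973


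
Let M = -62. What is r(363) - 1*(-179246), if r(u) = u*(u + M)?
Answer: 288509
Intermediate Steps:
r(u) = u*(-62 + u) (r(u) = u*(u - 62) = u*(-62 + u))
r(363) - 1*(-179246) = 363*(-62 + 363) - 1*(-179246) = 363*301 + 179246 = 109263 + 179246 = 288509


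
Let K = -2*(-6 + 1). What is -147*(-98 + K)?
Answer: 12936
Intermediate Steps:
K = 10 (K = -2*(-5) = 10)
-147*(-98 + K) = -147*(-98 + 10) = -147*(-88) = 12936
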